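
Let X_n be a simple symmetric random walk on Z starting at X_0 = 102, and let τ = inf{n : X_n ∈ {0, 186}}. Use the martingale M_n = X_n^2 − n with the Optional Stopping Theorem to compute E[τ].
E[τ] = 8568

M_n = X_n^2 − n is a martingale (since E[X_{n+1}^2 | F_n] = X_n^2 + 1). By OST (τ has finite mean in a bounded region), E[M_τ] = E[M_0] = X_0^2 − 0 = 102^2 = 10404. Also E[M_τ] = E[X_τ^2] − E[τ]. The walk exits at 0 or 186, with P(hit 186 first) = 102/186, so E[X_τ^2] = 186^2 · 102/186 + 0 = 18972. Thus E[τ] = E[X_τ^2] − E[M_τ] = 18972 − 10404 = 8568 = 102(186 − 102) = 8568.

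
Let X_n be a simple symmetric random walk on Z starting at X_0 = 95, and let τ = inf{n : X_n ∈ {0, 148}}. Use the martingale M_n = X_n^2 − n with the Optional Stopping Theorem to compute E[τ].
E[τ] = 5035

M_n = X_n^2 − n is a martingale (since E[X_{n+1}^2 | F_n] = X_n^2 + 1). By OST (τ has finite mean in a bounded region), E[M_τ] = E[M_0] = X_0^2 − 0 = 95^2 = 9025. Also E[M_τ] = E[X_τ^2] − E[τ]. The walk exits at 0 or 148, with P(hit 148 first) = 95/148, so E[X_τ^2] = 148^2 · 95/148 + 0 = 14060. Thus E[τ] = E[X_τ^2] − E[M_τ] = 14060 − 9025 = 5035 = 95(148 − 95) = 5035.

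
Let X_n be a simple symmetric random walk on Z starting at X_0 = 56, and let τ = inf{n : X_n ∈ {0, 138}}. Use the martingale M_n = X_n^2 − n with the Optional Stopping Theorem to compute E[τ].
E[τ] = 4592

M_n = X_n^2 − n is a martingale (since E[X_{n+1}^2 | F_n] = X_n^2 + 1). By OST (τ has finite mean in a bounded region), E[M_τ] = E[M_0] = X_0^2 − 0 = 56^2 = 3136. Also E[M_τ] = E[X_τ^2] − E[τ]. The walk exits at 0 or 138, with P(hit 138 first) = 56/138, so E[X_τ^2] = 138^2 · 56/138 + 0 = 7728. Thus E[τ] = E[X_τ^2] − E[M_τ] = 7728 − 3136 = 4592 = 56(138 − 56) = 4592.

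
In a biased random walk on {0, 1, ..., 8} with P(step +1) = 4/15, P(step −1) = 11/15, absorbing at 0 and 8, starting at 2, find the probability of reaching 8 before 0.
P(hit 8 before 0) = (1 − (11/4)^2) / (1 − (11/4)^8) = 4096/2040889

Let u_k denote P(reach 8 before 0 | start at k). Boundary: u_0 = 0, u_8 = 1. Recurrence: u_k = 4/15·u_{k+1} + 11/15·u_{k-1} for 1 ≤ k ≤ 7. Try u_k = A + B·r^k with r = q/p = (11/15)/(4/15) = 11/4. Substitution satisfies the recurrence; boundary conditions give:
  u_k = (1 − r^k) / (1 − r^N) = (1 − (11/4)^2) / (1 − (11/4)^8) = 4096/2040889.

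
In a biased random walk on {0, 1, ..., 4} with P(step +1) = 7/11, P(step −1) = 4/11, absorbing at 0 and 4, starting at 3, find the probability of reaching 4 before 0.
P(hit 4 before 0) = (1 − (4/7)^3) / (1 − (4/7)^4) = 651/715

Let u_k denote P(reach 4 before 0 | start at k). Boundary: u_0 = 0, u_4 = 1. Recurrence: u_k = 7/11·u_{k+1} + 4/11·u_{k-1} for 1 ≤ k ≤ 3. Try u_k = A + B·r^k with r = q/p = (4/11)/(7/11) = 4/7. Substitution satisfies the recurrence; boundary conditions give:
  u_k = (1 − r^k) / (1 − r^N) = (1 − (4/7)^3) / (1 − (4/7)^4) = 651/715.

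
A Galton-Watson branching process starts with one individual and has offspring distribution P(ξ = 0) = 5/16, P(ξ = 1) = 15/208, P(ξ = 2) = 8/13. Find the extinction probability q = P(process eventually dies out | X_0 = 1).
q = 65/128

The pgf is f(s) = 5/16 + 15/208·s + 8/13·s². The extinction probability q is the smallest fixed point of f in [0, 1]. Setting s = f(s):
  8/13·s² + (15/208 − 1)·s + 5/16 = 0
  8/13·s² − (5/16 + 8/13)·s + 5/16 = 0
which factors as (s − 1)·(8/13·s − 5/16) = 0, giving roots s = 1 and s = (5/16)/(8/13) = 65/128.
Mean offspring μ = 15/208 + 2·8/13 = 271/208 > 1 (supercritical), so q < 1. The extinction probability is the smaller root: q = (5/16)/(8/13) = 65/128.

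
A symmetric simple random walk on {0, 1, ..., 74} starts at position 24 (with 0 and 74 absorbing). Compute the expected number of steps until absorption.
E[τ | X_0 = 24] = 1200

Let v_k = E[τ | X_0 = k]. Boundary: v_0 = v_74 = 0. Recurrence: v_k = 1 + (v_{k-1} + v_{k+1})/2 for 1 ≤ k ≤ 73. The particular solution to v_k − (v_{k-1} + v_{k+1})/2 = 1 is v_k = −k^2. Adding homogeneous solution A + B k and matching boundaries gives v_k = k (74 − k). Substituting k = 24: v_24 = 24 · 50 = 1200.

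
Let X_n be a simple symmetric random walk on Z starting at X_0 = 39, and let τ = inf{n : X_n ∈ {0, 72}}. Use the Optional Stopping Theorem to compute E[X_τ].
E[X_τ] = 39

X_n is a martingale and τ is a bounded-mean stopping time (indeed τ is finite a.s. with bounded expectation since the walk is in a bounded region). By the OST, E[X_τ] = E[X_0] = 39. Equivalently: E[X_τ] = 72 · P(hit 72 first) + 0 · P(hit 0 first) = 72 · (39/72) = 39.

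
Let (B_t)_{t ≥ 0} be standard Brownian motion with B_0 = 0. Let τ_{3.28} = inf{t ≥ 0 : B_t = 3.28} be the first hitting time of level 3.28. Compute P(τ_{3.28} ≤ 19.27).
P(τ_{3.28} ≤ 19.27) = 2(1 − Φ(3.28/√19.27)) = 2(1 − Φ(0.7472)) ≈ 0.4549

By the reflection principle for standard BM, P(τ_b ≤ t) = 2 · P(B_t ≥ b). Since B_t ~ N(0, t), P(B_t ≥ 3.28) = 1 − Φ(3.28/√t) = 1 − Φ(3.28/√19.27) = 1 − Φ(0.7472) ≈ 0.22747. Doubling: P(τ_{3.28} ≤ 19.27) ≈ 2 · 0.22747 = 0.45494 ≈ 0.4549.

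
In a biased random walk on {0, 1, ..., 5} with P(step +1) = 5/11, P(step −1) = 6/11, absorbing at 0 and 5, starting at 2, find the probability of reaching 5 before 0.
P(hit 5 before 0) = (1 − (6/5)^2) / (1 − (6/5)^5) = 1375/4651

Let u_k denote P(reach 5 before 0 | start at k). Boundary: u_0 = 0, u_5 = 1. Recurrence: u_k = 5/11·u_{k+1} + 6/11·u_{k-1} for 1 ≤ k ≤ 4. Try u_k = A + B·r^k with r = q/p = (6/11)/(5/11) = 6/5. Substitution satisfies the recurrence; boundary conditions give:
  u_k = (1 − r^k) / (1 − r^N) = (1 − (6/5)^2) / (1 − (6/5)^5) = 1375/4651.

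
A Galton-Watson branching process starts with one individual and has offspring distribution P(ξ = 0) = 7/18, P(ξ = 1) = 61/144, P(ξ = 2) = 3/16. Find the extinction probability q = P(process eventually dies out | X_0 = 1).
q = 1

Mean offspring μ = 0·7/18 + 1·61/144 + 2·3/16 = 115/144 ≤ 1. For μ ≤ 1 with offspring not concentrated at 1, the Galton-Watson process goes extinct almost surely, so q = 1.
(Algebraic check: The pgf is f(s) = 7/18 + 61/144·s + 3/16·s². The extinction probability q is the smallest fixed point of f in [0, 1]. Setting s = f(s):
  3/16·s² + (61/144 − 1)·s + 7/18 = 0
  3/16·s² − (7/18 + 3/16)·s + 7/18 = 0
which factors as (s − 1)·(3/16·s − 7/18) = 0, giving roots s = 1 and s = (7/18)/(3/16) = 56/27. Since 56/27 ≥ 1, the smallest root in [0, 1] is s = 1.)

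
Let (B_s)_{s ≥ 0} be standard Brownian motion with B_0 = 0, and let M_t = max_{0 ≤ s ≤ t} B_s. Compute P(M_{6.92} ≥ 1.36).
P(M_{6.92} ≥ 1.36) = 2·P(B_{6.92} ≥ 1.36) = 2(1 − Φ(1.36/√6.92)) ≈ 0.6052

By the reflection principle for Brownian motion, P(M_t ≥ a) = 2 · P(B_t ≥ a) for a ≥ 0. Since B_t ~ N(0, t), P(B_t ≥ 1.36) = 1 − Φ(1.36/√t) = 1 − Φ(1.36/√6.92) = 1 − Φ(0.5170). So
  P(M_{6.92} ≥ 1.36) = 2(1 − Φ(0.5170)) ≈ 0.6052.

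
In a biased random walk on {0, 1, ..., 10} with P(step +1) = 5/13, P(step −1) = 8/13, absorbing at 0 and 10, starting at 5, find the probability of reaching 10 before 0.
P(hit 10 before 0) = (1 − (8/5)^5) / (1 − (8/5)^10) = 3125/35893

Let u_k denote P(reach 10 before 0 | start at k). Boundary: u_0 = 0, u_10 = 1. Recurrence: u_k = 5/13·u_{k+1} + 8/13·u_{k-1} for 1 ≤ k ≤ 9. Try u_k = A + B·r^k with r = q/p = (8/13)/(5/13) = 8/5. Substitution satisfies the recurrence; boundary conditions give:
  u_k = (1 − r^k) / (1 − r^N) = (1 − (8/5)^5) / (1 − (8/5)^10) = 3125/35893.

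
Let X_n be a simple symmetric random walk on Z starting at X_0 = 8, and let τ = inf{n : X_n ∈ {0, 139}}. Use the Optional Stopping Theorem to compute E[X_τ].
E[X_τ] = 8

X_n is a martingale and τ is a bounded-mean stopping time (indeed τ is finite a.s. with bounded expectation since the walk is in a bounded region). By the OST, E[X_τ] = E[X_0] = 8. Equivalently: E[X_τ] = 139 · P(hit 139 first) + 0 · P(hit 0 first) = 139 · (8/139) = 8.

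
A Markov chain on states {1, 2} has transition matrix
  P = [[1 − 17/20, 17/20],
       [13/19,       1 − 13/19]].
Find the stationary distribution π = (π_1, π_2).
π_1 = 260/583, π_2 = 323/583

Solve πP = π with π_1 + π_2 = 1. From πP = π: π_1 · (1 − 17/20) + π_2 · 13/19 = π_1 ⇒ π_2 · 13/19 = π_1 · 17/20 ⇒ π_2/π_1 = (17/20)/(13/19) = 323/260. Together with π_1 + π_2 = 1:
  π_1 = (13/19)/(17/20 + 13/19) = (13/19)/(583/380) = 260/583,
  π_2 = (17/20)/(17/20 + 13/19) = (17/20)/(583/380) = 323/583.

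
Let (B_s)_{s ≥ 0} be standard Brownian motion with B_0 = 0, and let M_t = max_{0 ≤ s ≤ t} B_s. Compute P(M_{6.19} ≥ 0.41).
P(M_{6.19} ≥ 0.41) = 2·P(B_{6.19} ≥ 0.41) = 2(1 − Φ(0.41/√6.19)) ≈ 0.8691

By the reflection principle for Brownian motion, P(M_t ≥ a) = 2 · P(B_t ≥ a) for a ≥ 0. Since B_t ~ N(0, t), P(B_t ≥ 0.41) = 1 − Φ(0.41/√t) = 1 − Φ(0.41/√6.19) = 1 − Φ(0.1648). So
  P(M_{6.19} ≥ 0.41) = 2(1 − Φ(0.1648)) ≈ 0.8691.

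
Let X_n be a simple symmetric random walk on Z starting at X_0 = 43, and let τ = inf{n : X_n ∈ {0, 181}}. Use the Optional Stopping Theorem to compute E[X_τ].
E[X_τ] = 43

X_n is a martingale and τ is a bounded-mean stopping time (indeed τ is finite a.s. with bounded expectation since the walk is in a bounded region). By the OST, E[X_τ] = E[X_0] = 43. Equivalently: E[X_τ] = 181 · P(hit 181 first) + 0 · P(hit 0 first) = 181 · (43/181) = 43.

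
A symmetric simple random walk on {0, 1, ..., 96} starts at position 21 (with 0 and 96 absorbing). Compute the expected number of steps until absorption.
E[τ | X_0 = 21] = 1575

Let v_k = E[τ | X_0 = k]. Boundary: v_0 = v_96 = 0. Recurrence: v_k = 1 + (v_{k-1} + v_{k+1})/2 for 1 ≤ k ≤ 95. The particular solution to v_k − (v_{k-1} + v_{k+1})/2 = 1 is v_k = −k^2. Adding homogeneous solution A + B k and matching boundaries gives v_k = k (96 − k). Substituting k = 21: v_21 = 21 · 75 = 1575.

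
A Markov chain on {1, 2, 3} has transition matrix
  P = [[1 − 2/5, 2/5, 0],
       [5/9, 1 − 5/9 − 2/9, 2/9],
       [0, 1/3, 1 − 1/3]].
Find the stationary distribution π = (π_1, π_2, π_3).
π = (5/11, 18/55, 12/55)

This is a birth-death chain on three states, which satisfies detailed balance: π_1 · P_{12} = π_2 · P_{21} and π_2 · P_{23} = π_3 · P_{32}.
From π_1 · 2/5 = π_2 · 5/9: π_2/π_1 = (2/5)/(5/9) = 18/25.
From π_2 · 2/9 = π_3 · 1/3: π_3/π_2 = (2/9)/(1/3) = 2/3.
Take π_1 proportional to 1; then unnormalized π = (1, 18/25, 12/25). Normalize by dividing by the sum 11/5:
  π = (5/11, 18/55, 12/55).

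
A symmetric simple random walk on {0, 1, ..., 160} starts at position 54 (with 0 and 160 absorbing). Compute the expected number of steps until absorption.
E[τ | X_0 = 54] = 5724

Let v_k = E[τ | X_0 = k]. Boundary: v_0 = v_160 = 0. Recurrence: v_k = 1 + (v_{k-1} + v_{k+1})/2 for 1 ≤ k ≤ 159. The particular solution to v_k − (v_{k-1} + v_{k+1})/2 = 1 is v_k = −k^2. Adding homogeneous solution A + B k and matching boundaries gives v_k = k (160 − k). Substituting k = 54: v_54 = 54 · 106 = 5724.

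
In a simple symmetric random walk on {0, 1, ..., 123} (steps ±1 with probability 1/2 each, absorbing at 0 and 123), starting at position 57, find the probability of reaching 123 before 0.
P(hit 123 before 0) = 57/123 = 19/41

Let u_k = P(hit 123 before 0 | start at k). Then u_0 = 0, u_123 = 1, and u_k = u_{k-1}/2 + u_{k+1}/2 for 1 ≤ k ≤ 122. This harmonic recurrence is solved by u_k = k/123, giving u_57 = 57/123 = 19/41.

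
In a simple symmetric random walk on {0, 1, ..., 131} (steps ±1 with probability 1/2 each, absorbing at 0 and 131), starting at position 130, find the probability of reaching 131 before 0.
P(hit 131 before 0) = 130/131

Let u_k = P(hit 131 before 0 | start at k). Then u_0 = 0, u_131 = 1, and u_k = u_{k-1}/2 + u_{k+1}/2 for 1 ≤ k ≤ 130. This harmonic recurrence is solved by u_k = k/131, giving u_130 = 130/131.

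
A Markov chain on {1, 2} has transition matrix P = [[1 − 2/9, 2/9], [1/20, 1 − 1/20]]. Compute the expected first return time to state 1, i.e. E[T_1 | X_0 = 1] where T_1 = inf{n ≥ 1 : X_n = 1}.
E[T_1 | X_0 = 1] = 1/π_1 = 49/9

For an irreducible recurrent Markov chain with stationary distribution π, E[T_i | X_0 = i] = 1/π_i (Kac's formula). Here π_1 = (1/20)/(2/9 + 1/20) = (1/20)/(49/180) = 9/49, so E[T_1 | X_0 = 1] = 1/π_1 = (2/9 + 1/20)/(1/20) = (49/180)/(1/20) = 49/9.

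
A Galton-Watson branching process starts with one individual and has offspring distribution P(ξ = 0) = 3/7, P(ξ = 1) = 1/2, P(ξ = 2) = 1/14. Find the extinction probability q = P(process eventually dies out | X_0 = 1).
q = 1

Mean offspring μ = 0·3/7 + 1·1/2 + 2·1/14 = 9/14 ≤ 1. For μ ≤ 1 with offspring not concentrated at 1, the Galton-Watson process goes extinct almost surely, so q = 1.
(Algebraic check: The pgf is f(s) = 3/7 + 1/2·s + 1/14·s². The extinction probability q is the smallest fixed point of f in [0, 1]. Setting s = f(s):
  1/14·s² + (1/2 − 1)·s + 3/7 = 0
  1/14·s² − (3/7 + 1/14)·s + 3/7 = 0
which factors as (s − 1)·(1/14·s − 3/7) = 0, giving roots s = 1 and s = (3/7)/(1/14) = 6. Since 6 ≥ 1, the smallest root in [0, 1] is s = 1.)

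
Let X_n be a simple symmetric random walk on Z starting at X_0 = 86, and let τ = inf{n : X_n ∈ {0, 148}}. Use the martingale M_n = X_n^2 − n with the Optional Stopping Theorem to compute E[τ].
E[τ] = 5332

M_n = X_n^2 − n is a martingale (since E[X_{n+1}^2 | F_n] = X_n^2 + 1). By OST (τ has finite mean in a bounded region), E[M_τ] = E[M_0] = X_0^2 − 0 = 86^2 = 7396. Also E[M_τ] = E[X_τ^2] − E[τ]. The walk exits at 0 or 148, with P(hit 148 first) = 86/148, so E[X_τ^2] = 148^2 · 86/148 + 0 = 12728. Thus E[τ] = E[X_τ^2] − E[M_τ] = 12728 − 7396 = 5332 = 86(148 − 86) = 5332.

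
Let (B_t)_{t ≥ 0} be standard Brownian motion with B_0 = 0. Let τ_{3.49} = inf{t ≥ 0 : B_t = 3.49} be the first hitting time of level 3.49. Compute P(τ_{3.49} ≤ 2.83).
P(τ_{3.49} ≤ 2.83) = 2(1 − Φ(3.49/√2.83)) = 2(1 − Φ(2.0746)) ≈ 0.0380

By the reflection principle for standard BM, P(τ_b ≤ t) = 2 · P(B_t ≥ b). Since B_t ~ N(0, t), P(B_t ≥ 3.49) = 1 − Φ(3.49/√t) = 1 − Φ(3.49/√2.83) = 1 − Φ(2.0746) ≈ 0.01901. Doubling: P(τ_{3.49} ≤ 2.83) ≈ 2 · 0.01901 = 0.03802 ≈ 0.0380.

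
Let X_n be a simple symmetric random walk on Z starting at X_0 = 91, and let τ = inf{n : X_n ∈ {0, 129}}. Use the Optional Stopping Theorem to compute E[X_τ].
E[X_τ] = 91

X_n is a martingale and τ is a bounded-mean stopping time (indeed τ is finite a.s. with bounded expectation since the walk is in a bounded region). By the OST, E[X_τ] = E[X_0] = 91. Equivalently: E[X_τ] = 129 · P(hit 129 first) + 0 · P(hit 0 first) = 129 · (91/129) = 91.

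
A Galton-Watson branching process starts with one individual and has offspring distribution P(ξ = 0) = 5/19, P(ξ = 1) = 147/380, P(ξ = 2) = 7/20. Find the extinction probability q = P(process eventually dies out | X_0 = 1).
q = 100/133

The pgf is f(s) = 5/19 + 147/380·s + 7/20·s². The extinction probability q is the smallest fixed point of f in [0, 1]. Setting s = f(s):
  7/20·s² + (147/380 − 1)·s + 5/19 = 0
  7/20·s² − (5/19 + 7/20)·s + 5/19 = 0
which factors as (s − 1)·(7/20·s − 5/19) = 0, giving roots s = 1 and s = (5/19)/(7/20) = 100/133.
Mean offspring μ = 147/380 + 2·7/20 = 413/380 > 1 (supercritical), so q < 1. The extinction probability is the smaller root: q = (5/19)/(7/20) = 100/133.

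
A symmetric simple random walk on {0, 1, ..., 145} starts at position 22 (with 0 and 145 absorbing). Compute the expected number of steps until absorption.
E[τ | X_0 = 22] = 2706

Let v_k = E[τ | X_0 = k]. Boundary: v_0 = v_145 = 0. Recurrence: v_k = 1 + (v_{k-1} + v_{k+1})/2 for 1 ≤ k ≤ 144. The particular solution to v_k − (v_{k-1} + v_{k+1})/2 = 1 is v_k = −k^2. Adding homogeneous solution A + B k and matching boundaries gives v_k = k (145 − k). Substituting k = 22: v_22 = 22 · 123 = 2706.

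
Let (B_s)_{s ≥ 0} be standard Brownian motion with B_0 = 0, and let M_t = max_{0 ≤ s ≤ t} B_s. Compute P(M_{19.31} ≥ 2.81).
P(M_{19.31} ≥ 2.81) = 2·P(B_{19.31} ≥ 2.81) = 2(1 − Φ(2.81/√19.31)) ≈ 0.5225

By the reflection principle for Brownian motion, P(M_t ≥ a) = 2 · P(B_t ≥ a) for a ≥ 0. Since B_t ~ N(0, t), P(B_t ≥ 2.81) = 1 − Φ(2.81/√t) = 1 − Φ(2.81/√19.31) = 1 − Φ(0.6395). So
  P(M_{19.31} ≥ 2.81) = 2(1 − Φ(0.6395)) ≈ 0.5225.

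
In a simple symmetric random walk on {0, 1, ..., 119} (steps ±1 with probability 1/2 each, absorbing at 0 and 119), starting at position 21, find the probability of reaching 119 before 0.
P(hit 119 before 0) = 21/119 = 3/17

Let u_k = P(hit 119 before 0 | start at k). Then u_0 = 0, u_119 = 1, and u_k = u_{k-1}/2 + u_{k+1}/2 for 1 ≤ k ≤ 118. This harmonic recurrence is solved by u_k = k/119, giving u_21 = 21/119 = 3/17.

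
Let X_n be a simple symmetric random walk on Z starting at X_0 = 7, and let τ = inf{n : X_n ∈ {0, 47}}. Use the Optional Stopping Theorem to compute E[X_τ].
E[X_τ] = 7

X_n is a martingale and τ is a bounded-mean stopping time (indeed τ is finite a.s. with bounded expectation since the walk is in a bounded region). By the OST, E[X_τ] = E[X_0] = 7. Equivalently: E[X_τ] = 47 · P(hit 47 first) + 0 · P(hit 0 first) = 47 · (7/47) = 7.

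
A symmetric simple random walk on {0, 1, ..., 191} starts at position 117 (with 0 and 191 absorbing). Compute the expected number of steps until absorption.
E[τ | X_0 = 117] = 8658

Let v_k = E[τ | X_0 = k]. Boundary: v_0 = v_191 = 0. Recurrence: v_k = 1 + (v_{k-1} + v_{k+1})/2 for 1 ≤ k ≤ 190. The particular solution to v_k − (v_{k-1} + v_{k+1})/2 = 1 is v_k = −k^2. Adding homogeneous solution A + B k and matching boundaries gives v_k = k (191 − k). Substituting k = 117: v_117 = 117 · 74 = 8658.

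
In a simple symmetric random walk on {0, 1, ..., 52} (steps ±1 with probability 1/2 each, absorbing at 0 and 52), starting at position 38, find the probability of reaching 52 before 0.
P(hit 52 before 0) = 38/52 = 19/26

Let u_k = P(hit 52 before 0 | start at k). Then u_0 = 0, u_52 = 1, and u_k = u_{k-1}/2 + u_{k+1}/2 for 1 ≤ k ≤ 51. This harmonic recurrence is solved by u_k = k/52, giving u_38 = 38/52 = 19/26.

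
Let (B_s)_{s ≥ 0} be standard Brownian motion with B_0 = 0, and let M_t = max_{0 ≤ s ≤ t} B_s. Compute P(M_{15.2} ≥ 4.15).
P(M_{15.2} ≥ 4.15) = 2·P(B_{15.2} ≥ 4.15) = 2(1 − Φ(4.15/√15.2)) ≈ 0.2871

By the reflection principle for Brownian motion, P(M_t ≥ a) = 2 · P(B_t ≥ a) for a ≥ 0. Since B_t ~ N(0, t), P(B_t ≥ 4.15) = 1 − Φ(4.15/√t) = 1 − Φ(4.15/√15.2) = 1 − Φ(1.0645). So
  P(M_{15.2} ≥ 4.15) = 2(1 − Φ(1.0645)) ≈ 0.2871.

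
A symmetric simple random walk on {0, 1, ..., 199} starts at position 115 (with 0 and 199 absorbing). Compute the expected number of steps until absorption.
E[τ | X_0 = 115] = 9660

Let v_k = E[τ | X_0 = k]. Boundary: v_0 = v_199 = 0. Recurrence: v_k = 1 + (v_{k-1} + v_{k+1})/2 for 1 ≤ k ≤ 198. The particular solution to v_k − (v_{k-1} + v_{k+1})/2 = 1 is v_k = −k^2. Adding homogeneous solution A + B k and matching boundaries gives v_k = k (199 − k). Substituting k = 115: v_115 = 115 · 84 = 9660.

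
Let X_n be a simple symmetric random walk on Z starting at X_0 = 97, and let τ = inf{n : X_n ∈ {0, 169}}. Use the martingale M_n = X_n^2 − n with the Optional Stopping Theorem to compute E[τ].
E[τ] = 6984

M_n = X_n^2 − n is a martingale (since E[X_{n+1}^2 | F_n] = X_n^2 + 1). By OST (τ has finite mean in a bounded region), E[M_τ] = E[M_0] = X_0^2 − 0 = 97^2 = 9409. Also E[M_τ] = E[X_τ^2] − E[τ]. The walk exits at 0 or 169, with P(hit 169 first) = 97/169, so E[X_τ^2] = 169^2 · 97/169 + 0 = 16393. Thus E[τ] = E[X_τ^2] − E[M_τ] = 16393 − 9409 = 6984 = 97(169 − 97) = 6984.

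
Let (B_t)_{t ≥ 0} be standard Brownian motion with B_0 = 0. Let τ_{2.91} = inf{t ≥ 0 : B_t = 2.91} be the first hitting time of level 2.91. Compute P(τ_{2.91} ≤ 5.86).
P(τ_{2.91} ≤ 5.86) = 2(1 − Φ(2.91/√5.86)) = 2(1 − Φ(1.2021)) ≈ 0.2293

By the reflection principle for standard BM, P(τ_b ≤ t) = 2 · P(B_t ≥ b). Since B_t ~ N(0, t), P(B_t ≥ 2.91) = 1 − Φ(2.91/√t) = 1 − Φ(2.91/√5.86) = 1 − Φ(1.2021) ≈ 0.11466. Doubling: P(τ_{2.91} ≤ 5.86) ≈ 2 · 0.11466 = 0.22932 ≈ 0.2293.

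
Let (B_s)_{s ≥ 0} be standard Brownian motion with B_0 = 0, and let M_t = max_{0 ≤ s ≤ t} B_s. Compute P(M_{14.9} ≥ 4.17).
P(M_{14.9} ≥ 4.17) = 2·P(B_{14.9} ≥ 4.17) = 2(1 − Φ(4.17/√14.9)) ≈ 0.2800

By the reflection principle for Brownian motion, P(M_t ≥ a) = 2 · P(B_t ≥ a) for a ≥ 0. Since B_t ~ N(0, t), P(B_t ≥ 4.17) = 1 − Φ(4.17/√t) = 1 − Φ(4.17/√14.9) = 1 − Φ(1.0803). So
  P(M_{14.9} ≥ 4.17) = 2(1 − Φ(1.0803)) ≈ 0.2800.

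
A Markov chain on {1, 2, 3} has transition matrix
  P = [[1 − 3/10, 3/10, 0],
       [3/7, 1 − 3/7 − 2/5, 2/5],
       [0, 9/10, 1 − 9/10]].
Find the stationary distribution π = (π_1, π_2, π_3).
π = (90/181, 63/181, 28/181)

This is a birth-death chain on three states, which satisfies detailed balance: π_1 · P_{12} = π_2 · P_{21} and π_2 · P_{23} = π_3 · P_{32}.
From π_1 · 3/10 = π_2 · 3/7: π_2/π_1 = (3/10)/(3/7) = 7/10.
From π_2 · 2/5 = π_3 · 9/10: π_3/π_2 = (2/5)/(9/10) = 4/9.
Take π_1 proportional to 1; then unnormalized π = (1, 7/10, 14/45). Normalize by dividing by the sum 181/90:
  π = (90/181, 63/181, 28/181).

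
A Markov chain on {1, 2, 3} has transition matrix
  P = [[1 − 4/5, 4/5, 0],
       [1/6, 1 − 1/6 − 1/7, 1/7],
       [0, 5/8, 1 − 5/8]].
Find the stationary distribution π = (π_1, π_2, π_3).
π = (175/1207, 840/1207, 192/1207)

This is a birth-death chain on three states, which satisfies detailed balance: π_1 · P_{12} = π_2 · P_{21} and π_2 · P_{23} = π_3 · P_{32}.
From π_1 · 4/5 = π_2 · 1/6: π_2/π_1 = (4/5)/(1/6) = 24/5.
From π_2 · 1/7 = π_3 · 5/8: π_3/π_2 = (1/7)/(5/8) = 8/35.
Take π_1 proportional to 1; then unnormalized π = (1, 24/5, 192/175). Normalize by dividing by the sum 1207/175:
  π = (175/1207, 840/1207, 192/1207).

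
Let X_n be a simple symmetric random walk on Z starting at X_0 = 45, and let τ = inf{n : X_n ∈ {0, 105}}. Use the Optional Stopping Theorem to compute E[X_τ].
E[X_τ] = 45

X_n is a martingale and τ is a bounded-mean stopping time (indeed τ is finite a.s. with bounded expectation since the walk is in a bounded region). By the OST, E[X_τ] = E[X_0] = 45. Equivalently: E[X_τ] = 105 · P(hit 105 first) + 0 · P(hit 0 first) = 105 · (45/105) = 45.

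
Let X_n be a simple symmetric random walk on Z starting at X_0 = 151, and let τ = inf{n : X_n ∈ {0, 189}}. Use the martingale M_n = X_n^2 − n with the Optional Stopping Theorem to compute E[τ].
E[τ] = 5738

M_n = X_n^2 − n is a martingale (since E[X_{n+1}^2 | F_n] = X_n^2 + 1). By OST (τ has finite mean in a bounded region), E[M_τ] = E[M_0] = X_0^2 − 0 = 151^2 = 22801. Also E[M_τ] = E[X_τ^2] − E[τ]. The walk exits at 0 or 189, with P(hit 189 first) = 151/189, so E[X_τ^2] = 189^2 · 151/189 + 0 = 28539. Thus E[τ] = E[X_τ^2] − E[M_τ] = 28539 − 22801 = 5738 = 151(189 − 151) = 5738.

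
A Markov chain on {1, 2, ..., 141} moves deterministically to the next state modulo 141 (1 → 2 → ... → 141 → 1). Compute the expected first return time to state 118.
E[T_118 | X_0 = 118] = 141

The chain cycles deterministically, so starting at state 118 it returns in exactly 141 steps. Equivalently, the stationary distribution is uniform π_j = 1/141 for every state j, so by Kac's formula E[T_118] = 1/π_118 = 141.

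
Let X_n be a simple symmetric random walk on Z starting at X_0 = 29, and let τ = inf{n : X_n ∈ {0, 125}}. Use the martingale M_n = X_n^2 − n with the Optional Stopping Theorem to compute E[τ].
E[τ] = 2784

M_n = X_n^2 − n is a martingale (since E[X_{n+1}^2 | F_n] = X_n^2 + 1). By OST (τ has finite mean in a bounded region), E[M_τ] = E[M_0] = X_0^2 − 0 = 29^2 = 841. Also E[M_τ] = E[X_τ^2] − E[τ]. The walk exits at 0 or 125, with P(hit 125 first) = 29/125, so E[X_τ^2] = 125^2 · 29/125 + 0 = 3625. Thus E[τ] = E[X_τ^2] − E[M_τ] = 3625 − 841 = 2784 = 29(125 − 29) = 2784.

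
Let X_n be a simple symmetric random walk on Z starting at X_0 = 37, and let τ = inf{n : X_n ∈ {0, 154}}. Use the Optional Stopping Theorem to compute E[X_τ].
E[X_τ] = 37

X_n is a martingale and τ is a bounded-mean stopping time (indeed τ is finite a.s. with bounded expectation since the walk is in a bounded region). By the OST, E[X_τ] = E[X_0] = 37. Equivalently: E[X_τ] = 154 · P(hit 154 first) + 0 · P(hit 0 first) = 154 · (37/154) = 37.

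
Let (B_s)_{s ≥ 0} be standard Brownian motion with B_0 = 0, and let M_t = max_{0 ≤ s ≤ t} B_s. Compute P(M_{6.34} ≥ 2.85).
P(M_{6.34} ≥ 2.85) = 2·P(B_{6.34} ≥ 2.85) = 2(1 − Φ(2.85/√6.34)) ≈ 0.2577

By the reflection principle for Brownian motion, P(M_t ≥ a) = 2 · P(B_t ≥ a) for a ≥ 0. Since B_t ~ N(0, t), P(B_t ≥ 2.85) = 1 − Φ(2.85/√t) = 1 − Φ(2.85/√6.34) = 1 − Φ(1.1319). So
  P(M_{6.34} ≥ 2.85) = 2(1 − Φ(1.1319)) ≈ 0.2577.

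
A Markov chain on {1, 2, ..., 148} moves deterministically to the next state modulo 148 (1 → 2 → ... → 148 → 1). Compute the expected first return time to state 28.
E[T_28 | X_0 = 28] = 148

The chain cycles deterministically, so starting at state 28 it returns in exactly 148 steps. Equivalently, the stationary distribution is uniform π_j = 1/148 for every state j, so by Kac's formula E[T_28] = 1/π_28 = 148.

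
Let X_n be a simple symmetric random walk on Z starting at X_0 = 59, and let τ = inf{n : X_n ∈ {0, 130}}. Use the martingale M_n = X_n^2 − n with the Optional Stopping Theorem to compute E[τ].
E[τ] = 4189

M_n = X_n^2 − n is a martingale (since E[X_{n+1}^2 | F_n] = X_n^2 + 1). By OST (τ has finite mean in a bounded region), E[M_τ] = E[M_0] = X_0^2 − 0 = 59^2 = 3481. Also E[M_τ] = E[X_τ^2] − E[τ]. The walk exits at 0 or 130, with P(hit 130 first) = 59/130, so E[X_τ^2] = 130^2 · 59/130 + 0 = 7670. Thus E[τ] = E[X_τ^2] − E[M_τ] = 7670 − 3481 = 4189 = 59(130 − 59) = 4189.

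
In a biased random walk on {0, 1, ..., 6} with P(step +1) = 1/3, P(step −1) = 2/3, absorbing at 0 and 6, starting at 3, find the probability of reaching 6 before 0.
P(hit 6 before 0) = (1 − (2)^3) / (1 − (2)^6) = 1/9

Let u_k denote P(reach 6 before 0 | start at k). Boundary: u_0 = 0, u_6 = 1. Recurrence: u_k = 1/3·u_{k+1} + 2/3·u_{k-1} for 1 ≤ k ≤ 5. Try u_k = A + B·r^k with r = q/p = (2/3)/(1/3) = 2. Substitution satisfies the recurrence; boundary conditions give:
  u_k = (1 − r^k) / (1 − r^N) = (1 − (2)^3) / (1 − (2)^6) = 1/9.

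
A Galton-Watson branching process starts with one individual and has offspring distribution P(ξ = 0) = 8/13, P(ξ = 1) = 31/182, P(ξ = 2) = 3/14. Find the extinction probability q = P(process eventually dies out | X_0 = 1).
q = 1

Mean offspring μ = 0·8/13 + 1·31/182 + 2·3/14 = 109/182 ≤ 1. For μ ≤ 1 with offspring not concentrated at 1, the Galton-Watson process goes extinct almost surely, so q = 1.
(Algebraic check: The pgf is f(s) = 8/13 + 31/182·s + 3/14·s². The extinction probability q is the smallest fixed point of f in [0, 1]. Setting s = f(s):
  3/14·s² + (31/182 − 1)·s + 8/13 = 0
  3/14·s² − (8/13 + 3/14)·s + 8/13 = 0
which factors as (s − 1)·(3/14·s − 8/13) = 0, giving roots s = 1 and s = (8/13)/(3/14) = 112/39. Since 112/39 ≥ 1, the smallest root in [0, 1] is s = 1.)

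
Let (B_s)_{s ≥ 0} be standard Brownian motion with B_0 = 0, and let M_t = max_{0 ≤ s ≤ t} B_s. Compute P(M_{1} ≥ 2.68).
P(M_{1} ≥ 2.68) = 2·P(B_{1} ≥ 2.68) = 2(1 − Φ(2.68/√1)) ≈ 0.0074

By the reflection principle for Brownian motion, P(M_t ≥ a) = 2 · P(B_t ≥ a) for a ≥ 0. Since B_t ~ N(0, t), P(B_t ≥ 2.68) = 1 − Φ(2.68/√t) = 1 − Φ(2.68/√1) = 1 − Φ(2.6800). So
  P(M_{1} ≥ 2.68) = 2(1 − Φ(2.6800)) ≈ 0.0074.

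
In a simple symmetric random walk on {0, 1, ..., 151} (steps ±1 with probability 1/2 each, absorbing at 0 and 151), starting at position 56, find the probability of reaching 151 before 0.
P(hit 151 before 0) = 56/151

Let u_k = P(hit 151 before 0 | start at k). Then u_0 = 0, u_151 = 1, and u_k = u_{k-1}/2 + u_{k+1}/2 for 1 ≤ k ≤ 150. This harmonic recurrence is solved by u_k = k/151, giving u_56 = 56/151.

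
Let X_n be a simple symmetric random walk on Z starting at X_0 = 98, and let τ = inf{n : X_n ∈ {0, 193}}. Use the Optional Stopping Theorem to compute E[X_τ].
E[X_τ] = 98

X_n is a martingale and τ is a bounded-mean stopping time (indeed τ is finite a.s. with bounded expectation since the walk is in a bounded region). By the OST, E[X_τ] = E[X_0] = 98. Equivalently: E[X_τ] = 193 · P(hit 193 first) + 0 · P(hit 0 first) = 193 · (98/193) = 98.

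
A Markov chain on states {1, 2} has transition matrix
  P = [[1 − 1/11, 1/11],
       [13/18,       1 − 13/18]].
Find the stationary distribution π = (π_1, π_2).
π_1 = 143/161, π_2 = 18/161

Solve πP = π with π_1 + π_2 = 1. From πP = π: π_1 · (1 − 1/11) + π_2 · 13/18 = π_1 ⇒ π_2 · 13/18 = π_1 · 1/11 ⇒ π_2/π_1 = (1/11)/(13/18) = 18/143. Together with π_1 + π_2 = 1:
  π_1 = (13/18)/(1/11 + 13/18) = (13/18)/(161/198) = 143/161,
  π_2 = (1/11)/(1/11 + 13/18) = (1/11)/(161/198) = 18/161.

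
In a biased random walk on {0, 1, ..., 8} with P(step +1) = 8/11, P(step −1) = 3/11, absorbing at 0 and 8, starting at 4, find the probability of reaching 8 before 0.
P(hit 8 before 0) = (1 − (3/8)^4) / (1 − (3/8)^8) = 4096/4177

Let u_k denote P(reach 8 before 0 | start at k). Boundary: u_0 = 0, u_8 = 1. Recurrence: u_k = 8/11·u_{k+1} + 3/11·u_{k-1} for 1 ≤ k ≤ 7. Try u_k = A + B·r^k with r = q/p = (3/11)/(8/11) = 3/8. Substitution satisfies the recurrence; boundary conditions give:
  u_k = (1 − r^k) / (1 − r^N) = (1 − (3/8)^4) / (1 − (3/8)^8) = 4096/4177.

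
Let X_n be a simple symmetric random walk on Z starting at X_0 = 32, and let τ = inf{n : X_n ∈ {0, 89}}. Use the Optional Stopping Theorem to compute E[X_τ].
E[X_τ] = 32

X_n is a martingale and τ is a bounded-mean stopping time (indeed τ is finite a.s. with bounded expectation since the walk is in a bounded region). By the OST, E[X_τ] = E[X_0] = 32. Equivalently: E[X_τ] = 89 · P(hit 89 first) + 0 · P(hit 0 first) = 89 · (32/89) = 32.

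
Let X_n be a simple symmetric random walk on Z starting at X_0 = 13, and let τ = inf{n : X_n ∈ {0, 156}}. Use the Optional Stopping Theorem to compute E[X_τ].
E[X_τ] = 13

X_n is a martingale and τ is a bounded-mean stopping time (indeed τ is finite a.s. with bounded expectation since the walk is in a bounded region). By the OST, E[X_τ] = E[X_0] = 13. Equivalently: E[X_τ] = 156 · P(hit 156 first) + 0 · P(hit 0 first) = 156 · (13/156) = 13.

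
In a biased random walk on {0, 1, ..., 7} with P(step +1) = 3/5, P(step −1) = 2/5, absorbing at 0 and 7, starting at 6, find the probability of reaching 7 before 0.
P(hit 7 before 0) = (1 − (2/3)^6) / (1 − (2/3)^7) = 1995/2059

Let u_k denote P(reach 7 before 0 | start at k). Boundary: u_0 = 0, u_7 = 1. Recurrence: u_k = 3/5·u_{k+1} + 2/5·u_{k-1} for 1 ≤ k ≤ 6. Try u_k = A + B·r^k with r = q/p = (2/5)/(3/5) = 2/3. Substitution satisfies the recurrence; boundary conditions give:
  u_k = (1 − r^k) / (1 − r^N) = (1 − (2/3)^6) / (1 − (2/3)^7) = 1995/2059.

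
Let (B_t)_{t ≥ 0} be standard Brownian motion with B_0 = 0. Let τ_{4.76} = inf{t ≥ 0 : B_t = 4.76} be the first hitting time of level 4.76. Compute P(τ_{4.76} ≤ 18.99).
P(τ_{4.76} ≤ 18.99) = 2(1 − Φ(4.76/√18.99)) = 2(1 − Φ(1.0923)) ≈ 0.2747

By the reflection principle for standard BM, P(τ_b ≤ t) = 2 · P(B_t ≥ b). Since B_t ~ N(0, t), P(B_t ≥ 4.76) = 1 − Φ(4.76/√t) = 1 − Φ(4.76/√18.99) = 1 − Φ(1.0923) ≈ 0.13735. Doubling: P(τ_{4.76} ≤ 18.99) ≈ 2 · 0.13735 = 0.27470 ≈ 0.2747.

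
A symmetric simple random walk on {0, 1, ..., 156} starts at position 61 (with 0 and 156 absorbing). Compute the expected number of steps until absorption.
E[τ | X_0 = 61] = 5795

Let v_k = E[τ | X_0 = k]. Boundary: v_0 = v_156 = 0. Recurrence: v_k = 1 + (v_{k-1} + v_{k+1})/2 for 1 ≤ k ≤ 155. The particular solution to v_k − (v_{k-1} + v_{k+1})/2 = 1 is v_k = −k^2. Adding homogeneous solution A + B k and matching boundaries gives v_k = k (156 − k). Substituting k = 61: v_61 = 61 · 95 = 5795.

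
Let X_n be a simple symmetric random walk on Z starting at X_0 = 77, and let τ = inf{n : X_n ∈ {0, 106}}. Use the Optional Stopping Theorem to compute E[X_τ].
E[X_τ] = 77

X_n is a martingale and τ is a bounded-mean stopping time (indeed τ is finite a.s. with bounded expectation since the walk is in a bounded region). By the OST, E[X_τ] = E[X_0] = 77. Equivalently: E[X_τ] = 106 · P(hit 106 first) + 0 · P(hit 0 first) = 106 · (77/106) = 77.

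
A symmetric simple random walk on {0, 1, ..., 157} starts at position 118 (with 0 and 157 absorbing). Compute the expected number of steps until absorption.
E[τ | X_0 = 118] = 4602

Let v_k = E[τ | X_0 = k]. Boundary: v_0 = v_157 = 0. Recurrence: v_k = 1 + (v_{k-1} + v_{k+1})/2 for 1 ≤ k ≤ 156. The particular solution to v_k − (v_{k-1} + v_{k+1})/2 = 1 is v_k = −k^2. Adding homogeneous solution A + B k and matching boundaries gives v_k = k (157 − k). Substituting k = 118: v_118 = 118 · 39 = 4602.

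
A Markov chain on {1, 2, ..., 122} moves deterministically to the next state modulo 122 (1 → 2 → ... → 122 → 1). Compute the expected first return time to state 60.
E[T_60 | X_0 = 60] = 122

The chain cycles deterministically, so starting at state 60 it returns in exactly 122 steps. Equivalently, the stationary distribution is uniform π_j = 1/122 for every state j, so by Kac's formula E[T_60] = 1/π_60 = 122.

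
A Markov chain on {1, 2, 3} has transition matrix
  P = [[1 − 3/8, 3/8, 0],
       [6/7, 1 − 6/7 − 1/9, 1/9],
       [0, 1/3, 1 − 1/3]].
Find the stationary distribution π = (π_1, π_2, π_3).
π = (12/19, 21/76, 7/76)

This is a birth-death chain on three states, which satisfies detailed balance: π_1 · P_{12} = π_2 · P_{21} and π_2 · P_{23} = π_3 · P_{32}.
From π_1 · 3/8 = π_2 · 6/7: π_2/π_1 = (3/8)/(6/7) = 7/16.
From π_2 · 1/9 = π_3 · 1/3: π_3/π_2 = (1/9)/(1/3) = 1/3.
Take π_1 proportional to 1; then unnormalized π = (1, 7/16, 7/48). Normalize by dividing by the sum 19/12:
  π = (12/19, 21/76, 7/76).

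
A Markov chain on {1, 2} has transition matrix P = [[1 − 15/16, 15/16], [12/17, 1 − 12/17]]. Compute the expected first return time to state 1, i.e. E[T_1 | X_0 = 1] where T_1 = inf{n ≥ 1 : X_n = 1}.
E[T_1 | X_0 = 1] = 1/π_1 = 149/64

For an irreducible recurrent Markov chain with stationary distribution π, E[T_i | X_0 = i] = 1/π_i (Kac's formula). Here π_1 = (12/17)/(15/16 + 12/17) = (12/17)/(447/272) = 64/149, so E[T_1 | X_0 = 1] = 1/π_1 = (15/16 + 12/17)/(12/17) = (447/272)/(12/17) = 149/64.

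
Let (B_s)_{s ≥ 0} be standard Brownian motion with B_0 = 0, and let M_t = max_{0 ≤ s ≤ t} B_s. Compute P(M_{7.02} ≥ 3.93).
P(M_{7.02} ≥ 3.93) = 2·P(B_{7.02} ≥ 3.93) = 2(1 − Φ(3.93/√7.02)) ≈ 0.1380

By the reflection principle for Brownian motion, P(M_t ≥ a) = 2 · P(B_t ≥ a) for a ≥ 0. Since B_t ~ N(0, t), P(B_t ≥ 3.93) = 1 − Φ(3.93/√t) = 1 − Φ(3.93/√7.02) = 1 − Φ(1.4833). So
  P(M_{7.02} ≥ 3.93) = 2(1 − Φ(1.4833)) ≈ 0.1380.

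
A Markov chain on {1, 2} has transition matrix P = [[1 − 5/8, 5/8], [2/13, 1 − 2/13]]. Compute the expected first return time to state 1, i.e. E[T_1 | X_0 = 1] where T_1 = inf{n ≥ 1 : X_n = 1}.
E[T_1 | X_0 = 1] = 1/π_1 = 81/16

For an irreducible recurrent Markov chain with stationary distribution π, E[T_i | X_0 = i] = 1/π_i (Kac's formula). Here π_1 = (2/13)/(5/8 + 2/13) = (2/13)/(81/104) = 16/81, so E[T_1 | X_0 = 1] = 1/π_1 = (5/8 + 2/13)/(2/13) = (81/104)/(2/13) = 81/16.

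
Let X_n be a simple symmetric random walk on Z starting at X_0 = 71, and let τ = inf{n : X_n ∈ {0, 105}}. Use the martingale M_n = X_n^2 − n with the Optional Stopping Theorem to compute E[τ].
E[τ] = 2414

M_n = X_n^2 − n is a martingale (since E[X_{n+1}^2 | F_n] = X_n^2 + 1). By OST (τ has finite mean in a bounded region), E[M_τ] = E[M_0] = X_0^2 − 0 = 71^2 = 5041. Also E[M_τ] = E[X_τ^2] − E[τ]. The walk exits at 0 or 105, with P(hit 105 first) = 71/105, so E[X_τ^2] = 105^2 · 71/105 + 0 = 7455. Thus E[τ] = E[X_τ^2] − E[M_τ] = 7455 − 5041 = 2414 = 71(105 − 71) = 2414.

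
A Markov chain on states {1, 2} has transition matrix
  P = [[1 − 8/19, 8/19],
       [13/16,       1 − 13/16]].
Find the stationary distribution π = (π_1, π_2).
π_1 = 247/375, π_2 = 128/375

Solve πP = π with π_1 + π_2 = 1. From πP = π: π_1 · (1 − 8/19) + π_2 · 13/16 = π_1 ⇒ π_2 · 13/16 = π_1 · 8/19 ⇒ π_2/π_1 = (8/19)/(13/16) = 128/247. Together with π_1 + π_2 = 1:
  π_1 = (13/16)/(8/19 + 13/16) = (13/16)/(375/304) = 247/375,
  π_2 = (8/19)/(8/19 + 13/16) = (8/19)/(375/304) = 128/375.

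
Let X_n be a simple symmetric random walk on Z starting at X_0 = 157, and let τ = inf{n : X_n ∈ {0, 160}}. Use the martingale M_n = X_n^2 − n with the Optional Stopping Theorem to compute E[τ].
E[τ] = 471

M_n = X_n^2 − n is a martingale (since E[X_{n+1}^2 | F_n] = X_n^2 + 1). By OST (τ has finite mean in a bounded region), E[M_τ] = E[M_0] = X_0^2 − 0 = 157^2 = 24649. Also E[M_τ] = E[X_τ^2] − E[τ]. The walk exits at 0 or 160, with P(hit 160 first) = 157/160, so E[X_τ^2] = 160^2 · 157/160 + 0 = 25120. Thus E[τ] = E[X_τ^2] − E[M_τ] = 25120 − 24649 = 471 = 157(160 − 157) = 471.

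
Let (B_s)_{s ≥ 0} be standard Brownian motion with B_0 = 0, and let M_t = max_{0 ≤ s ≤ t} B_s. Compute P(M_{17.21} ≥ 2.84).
P(M_{17.21} ≥ 2.84) = 2·P(B_{17.21} ≥ 2.84) = 2(1 − Φ(2.84/√17.21)) ≈ 0.4936

By the reflection principle for Brownian motion, P(M_t ≥ a) = 2 · P(B_t ≥ a) for a ≥ 0. Since B_t ~ N(0, t), P(B_t ≥ 2.84) = 1 − Φ(2.84/√t) = 1 − Φ(2.84/√17.21) = 1 − Φ(0.6846). So
  P(M_{17.21} ≥ 2.84) = 2(1 − Φ(0.6846)) ≈ 0.4936.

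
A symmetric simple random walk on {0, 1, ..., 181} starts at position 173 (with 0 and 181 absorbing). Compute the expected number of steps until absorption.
E[τ | X_0 = 173] = 1384

Let v_k = E[τ | X_0 = k]. Boundary: v_0 = v_181 = 0. Recurrence: v_k = 1 + (v_{k-1} + v_{k+1})/2 for 1 ≤ k ≤ 180. The particular solution to v_k − (v_{k-1} + v_{k+1})/2 = 1 is v_k = −k^2. Adding homogeneous solution A + B k and matching boundaries gives v_k = k (181 − k). Substituting k = 173: v_173 = 173 · 8 = 1384.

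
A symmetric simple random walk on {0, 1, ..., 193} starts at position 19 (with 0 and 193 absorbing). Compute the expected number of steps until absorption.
E[τ | X_0 = 19] = 3306

Let v_k = E[τ | X_0 = k]. Boundary: v_0 = v_193 = 0. Recurrence: v_k = 1 + (v_{k-1} + v_{k+1})/2 for 1 ≤ k ≤ 192. The particular solution to v_k − (v_{k-1} + v_{k+1})/2 = 1 is v_k = −k^2. Adding homogeneous solution A + B k and matching boundaries gives v_k = k (193 − k). Substituting k = 19: v_19 = 19 · 174 = 3306.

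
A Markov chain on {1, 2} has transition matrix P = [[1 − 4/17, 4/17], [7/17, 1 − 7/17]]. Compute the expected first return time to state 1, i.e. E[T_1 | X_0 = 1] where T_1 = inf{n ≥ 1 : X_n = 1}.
E[T_1 | X_0 = 1] = 1/π_1 = 11/7

For an irreducible recurrent Markov chain with stationary distribution π, E[T_i | X_0 = i] = 1/π_i (Kac's formula). Here π_1 = (7/17)/(4/17 + 7/17) = (7/17)/(11/17) = 7/11, so E[T_1 | X_0 = 1] = 1/π_1 = (4/17 + 7/17)/(7/17) = (11/17)/(7/17) = 11/7.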